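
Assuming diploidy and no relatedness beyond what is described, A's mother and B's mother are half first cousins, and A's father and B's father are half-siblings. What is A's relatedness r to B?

Wright's path rule: contributions from independent ancestry routes add.
A and B are related in two ways: half second cousins through their mothers (r = 1/64) and half first cousins through their fathers (r = 1/16).
r = 1/64 + 1/16 = 5/64 = 0.078125.

0.078125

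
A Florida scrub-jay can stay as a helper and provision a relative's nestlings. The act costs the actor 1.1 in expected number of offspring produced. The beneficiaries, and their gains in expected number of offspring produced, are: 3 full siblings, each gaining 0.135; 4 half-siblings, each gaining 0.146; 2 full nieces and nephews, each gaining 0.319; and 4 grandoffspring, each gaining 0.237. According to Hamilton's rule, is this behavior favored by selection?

No

Hamilton's rule: the trait is favored when the sum of r·B over every recipient exceeds the actor's cost C.
r to a full sibling = 1/2 (full sibs share both parents — two paths of length 2: r = 2·(1/2)^2 = 1/2).
r to a half-sibling = 1/4 (half-sibs share one parent — one path of length 2: r = (1/2)^2 = 1/4).
r to a full niece or nephew = 0.25 (full aunt/uncle↔niece/nephew: two paths of length 3 through the shared grandparent pair: r = 2·(1/2)^3 = 1/4).
r to a grandoffspring = 1/4 (two parent–offspring links: r = (1/2)^2 = 1/4).
Summing one r·B term per recipient: 3·0.5·0.135 + 4·0.25·0.146 + 2·0.25·0.319 + 4·0.25·0.237 = 0.745.
0.745 < 1.1: the indirect benefit is less than the cost.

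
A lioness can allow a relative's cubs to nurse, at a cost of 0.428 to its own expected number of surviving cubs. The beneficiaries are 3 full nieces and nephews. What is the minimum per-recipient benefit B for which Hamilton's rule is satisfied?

0.5707

r to a full niece or nephew = 0.25 (full aunt/uncle↔niece/nephew: two paths of length 3 through the shared grandparent pair: r = 2·(1/2)^3 = 1/4).
Hamilton's rule with n recipients of equal r: n·r·B > C, so B > C/(n·r) = 0.428/(3·0.25) = 0.5707.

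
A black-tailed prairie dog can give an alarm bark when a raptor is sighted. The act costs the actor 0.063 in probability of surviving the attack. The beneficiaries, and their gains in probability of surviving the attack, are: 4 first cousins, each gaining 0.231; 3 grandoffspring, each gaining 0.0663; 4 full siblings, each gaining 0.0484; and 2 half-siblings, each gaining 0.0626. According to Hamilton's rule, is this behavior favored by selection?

Yes

Hamilton's rule: the trait is favored when the sum of r·B over every recipient exceeds the actor's cost C.
r to a first cousin = 1/8 (first cousins share one grandparent pair — two paths of length 4: r = 2·(1/2)^4 = 1/8).
r to a grandoffspring = 0.25 (two parent–offspring links: r = (1/2)^2 = 1/4).
r to a full sibling = 0.5 (full sibs share both parents — two paths of length 2: r = 2·(1/2)^2 = 1/2).
r to a half-sibling = 0.25 (half-sibs share one parent — one path of length 2: r = (1/2)^2 = 1/4).
Summing one r·B term per recipient: 4·0.125·0.231 + 3·0.25·0.0663 + 4·0.5·0.0484 + 2·0.25·0.0626 = 0.293325.
0.293325 > 0.063: the indirect benefit exceeds the cost.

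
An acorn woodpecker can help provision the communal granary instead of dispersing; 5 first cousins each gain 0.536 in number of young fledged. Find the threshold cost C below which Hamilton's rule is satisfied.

r to a first cousin = 1/8 (first cousins share one grandparent pair — two paths of length 4: r = 2·(1/2)^4 = 1/8).
Hamilton's rule: n·r·B > C, so the trait is favored while C < n·r·B = 5·0.125·0.536 = 0.335.

0.335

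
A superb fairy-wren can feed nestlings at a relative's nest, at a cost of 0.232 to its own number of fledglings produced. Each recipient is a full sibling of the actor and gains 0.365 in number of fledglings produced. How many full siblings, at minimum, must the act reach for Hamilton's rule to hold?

r to a full sibling = 0.5 (full sibs share both parents — two paths of length 2: r = 2·(1/2)^2 = 1/2).
Hamilton's rule: n·r·B > C  ⇒  n > C/(r·B) = 0.232/(0.5·0.365) = 1.271.
The smallest integer exceeding 1.271 is 2.

2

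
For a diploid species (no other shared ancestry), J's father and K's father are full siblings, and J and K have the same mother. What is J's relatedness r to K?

Wright's path rule: contributions from independent ancestry routes add.
J and K are related in two ways: first cousins through their fathers (r = 1/8) and half-sibs through their shared mother (r = 1/4).
r = 1/8 + 1/4 = 3/8 = 0.375.

0.375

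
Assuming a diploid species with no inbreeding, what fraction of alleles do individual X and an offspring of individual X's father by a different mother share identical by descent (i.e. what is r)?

0.25

Each parent–offspring link contributes a factor of 1/2, and independent paths through distinct common ancestors add.
Half-sibs share one parent — one path of length 2: r = (1/2)^2 = 1/4.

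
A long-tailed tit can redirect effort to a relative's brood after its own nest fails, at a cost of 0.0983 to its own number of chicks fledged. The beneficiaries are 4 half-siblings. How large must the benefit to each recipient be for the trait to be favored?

0.0983

r to a half-sibling = 1/4 (half-sibs share one parent — one path of length 2: r = (1/2)^2 = 1/4).
Hamilton's rule with n recipients of equal r: n·r·B > C, so B > C/(n·r) = 0.0983/(4·0.25) = 0.0983.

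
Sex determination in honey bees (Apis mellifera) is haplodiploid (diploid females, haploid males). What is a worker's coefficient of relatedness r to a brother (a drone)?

Her haploid brother carries none of their father's genes and a random half of their mother's genome; that half matches the maternal half of her own genome with probability 1/2: r = 1/2 · 1/2 = 1/4.

0.25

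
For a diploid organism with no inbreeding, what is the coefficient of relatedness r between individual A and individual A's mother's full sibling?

Each parent–offspring link contributes a factor of 1/2, and independent paths through distinct common ancestors add.
Full aunt/uncle↔niece/nephew: two paths of length 3 through the shared grandparent pair: r = 2·(1/2)^3 = 1/4.

0.25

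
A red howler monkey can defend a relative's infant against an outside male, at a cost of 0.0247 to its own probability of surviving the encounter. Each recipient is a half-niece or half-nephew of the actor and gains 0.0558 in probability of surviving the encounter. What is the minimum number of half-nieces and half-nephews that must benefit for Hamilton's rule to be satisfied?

4

r to a half-niece or half-nephew = 0.125 (half-aunt/uncle↔niece/nephew: one path of length 3: r = (1/2)^3 = 1/8).
Hamilton's rule: n·r·B > C  ⇒  n > C/(r·B) = 0.0247/(0.125·0.0558) = 3.541.
The smallest integer exceeding 3.541 is 4.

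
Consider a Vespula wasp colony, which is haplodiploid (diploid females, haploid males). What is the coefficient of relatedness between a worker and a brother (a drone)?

0.25

Her haploid brother carries none of their father's genes and a random half of their mother's genome; that half matches the maternal half of her own genome with probability 1/2: r = 1/2 · 1/2 = 1/4.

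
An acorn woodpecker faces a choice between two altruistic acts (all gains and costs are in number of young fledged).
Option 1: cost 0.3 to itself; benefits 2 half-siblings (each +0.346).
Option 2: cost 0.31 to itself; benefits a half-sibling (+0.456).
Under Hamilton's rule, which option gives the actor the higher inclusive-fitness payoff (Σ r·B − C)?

Option 1: r to a half-sibling = 0.25.
Option 1: Σ r·B − C = (2·0.25·0.346) − 0.3 = -0.127.
Option 2: r to a half-sibling = 0.25.
Option 2: Σ r·B − C = (1·0.25·0.456) − 0.31 = -0.196.
Option 1 has the higher net inclusive-fitness payoff.

Option 1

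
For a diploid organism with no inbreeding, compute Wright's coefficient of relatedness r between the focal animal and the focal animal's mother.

0.5

Each parent–offspring link contributes a factor of 1/2, and independent paths through distinct common ancestors add.
One parent–offspring link: r = (1/2)^1 = 1/2.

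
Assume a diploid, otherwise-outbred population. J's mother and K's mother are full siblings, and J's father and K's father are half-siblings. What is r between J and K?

With two independent routes of shared ancestry, r is the sum of the two contributions.
J and K are related in two ways: first cousins through their mothers (r = 1/8) and half first cousins through their fathers (r = 1/16).
r = 1/8 + 1/16 = 3/16 = 0.1875.

0.1875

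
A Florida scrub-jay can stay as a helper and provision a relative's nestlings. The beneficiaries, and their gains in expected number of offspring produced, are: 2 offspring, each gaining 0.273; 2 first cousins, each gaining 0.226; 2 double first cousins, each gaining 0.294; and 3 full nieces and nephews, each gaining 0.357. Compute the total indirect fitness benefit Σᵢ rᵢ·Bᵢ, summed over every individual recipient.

0.74425

r to an offspring = 0.5 (one parent–offspring link: r = (1/2)^1 = 1/2).
r to a first cousin = 0.125 (first cousins share one grandparent pair — two paths of length 4: r = 2·(1/2)^4 = 1/8).
r to a double first cousin = 1/4 (double first cousins share both grandparent pairs — four paths of length 4: r = 4·(1/2)^4 = 1/4).
r to a full niece or nephew = 0.25 (full aunt/uncle↔niece/nephew: two paths of length 3 through the shared grandparent pair: r = 2·(1/2)^3 = 1/4).
Summing one r·B term per recipient: 2·0.5·0.273 + 2·0.125·0.226 + 2·0.25·0.294 + 3·0.25·0.357 = 0.74425.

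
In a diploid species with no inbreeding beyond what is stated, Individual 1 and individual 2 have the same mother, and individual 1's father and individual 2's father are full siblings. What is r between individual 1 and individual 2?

Wright's path rule: contributions from independent ancestry routes add.
Individual 1 and individual 2 are related in two ways: half-sibs through their shared mother (r = 1/4) and first cousins through their fathers (r = 1/8).
r = 1/4 + 1/8 = 3/8 = 0.375.

0.375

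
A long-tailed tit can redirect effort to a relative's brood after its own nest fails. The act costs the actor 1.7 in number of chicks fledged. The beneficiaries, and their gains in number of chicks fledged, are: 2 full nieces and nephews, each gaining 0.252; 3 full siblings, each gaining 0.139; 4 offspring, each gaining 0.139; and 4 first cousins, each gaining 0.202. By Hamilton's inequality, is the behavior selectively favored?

Hamilton's rule: the trait is favored when the sum of r·B over every recipient exceeds the actor's cost C.
r to a full niece or nephew = 0.25 (full aunt/uncle↔niece/nephew: two paths of length 3 through the shared grandparent pair: r = 2·(1/2)^3 = 1/4).
r to a full sibling = 1/2 (full sibs share both parents — two paths of length 2: r = 2·(1/2)^2 = 1/2).
r to an offspring = 0.5 (one parent–offspring link: r = (1/2)^1 = 1/2).
r to a first cousin = 1/8 (first cousins share one grandparent pair — two paths of length 4: r = 2·(1/2)^4 = 1/8).
Summing one r·B term per recipient: 2·0.25·0.252 + 3·0.5·0.139 + 4·0.5·0.139 + 4·0.125·0.202 = 0.7135.
0.7135 < 1.7: the indirect benefit is less than the cost.

No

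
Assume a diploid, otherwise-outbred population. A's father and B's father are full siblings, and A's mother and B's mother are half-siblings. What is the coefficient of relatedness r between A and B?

Wright's path rule: contributions from independent ancestry routes add.
A and B are related in two ways: first cousins through their fathers (r = 1/8) and half first cousins through their mothers (r = 1/16).
r = 1/8 + 1/16 = 3/16 = 0.1875.

0.1875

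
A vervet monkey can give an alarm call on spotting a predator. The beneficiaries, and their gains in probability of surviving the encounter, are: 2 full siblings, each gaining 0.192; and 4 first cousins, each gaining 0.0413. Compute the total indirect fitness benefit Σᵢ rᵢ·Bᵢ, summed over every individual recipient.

0.21265

r to a full sibling = 1/2 (full sibs share both parents — two paths of length 2: r = 2·(1/2)^2 = 1/2).
r to a first cousin = 1/8 (first cousins share one grandparent pair — two paths of length 4: r = 2·(1/2)^4 = 1/8).
Summing one r·B term per recipient: 2·0.5·0.192 + 4·0.125·0.0413 = 0.21265.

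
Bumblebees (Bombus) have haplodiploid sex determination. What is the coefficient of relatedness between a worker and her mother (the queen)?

One meiotic link between diploid queen and diploid daughter: r = 1/2.

0.5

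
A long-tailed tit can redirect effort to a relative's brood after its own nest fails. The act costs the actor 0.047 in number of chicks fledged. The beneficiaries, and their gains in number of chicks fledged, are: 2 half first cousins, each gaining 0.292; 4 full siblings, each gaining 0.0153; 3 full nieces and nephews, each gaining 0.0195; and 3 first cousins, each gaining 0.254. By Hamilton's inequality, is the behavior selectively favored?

Yes

Hamilton's rule: the trait is favored when the sum of r·B over every recipient exceeds the actor's cost C.
r to a half first cousin = 0.0625 (half first cousins share one grandparent — one path of length 4: r = (1/2)^4 = 1/16).
r to a full sibling = 0.5 (full sibs share both parents — two paths of length 2: r = 2·(1/2)^2 = 1/2).
r to a full niece or nephew = 0.25 (full aunt/uncle↔niece/nephew: two paths of length 3 through the shared grandparent pair: r = 2·(1/2)^3 = 1/4).
r to a first cousin = 1/8 (first cousins share one grandparent pair — two paths of length 4: r = 2·(1/2)^4 = 1/8).
Summing one r·B term per recipient: 2·0.0625·0.292 + 4·0.5·0.0153 + 3·0.25·0.0195 + 3·0.125·0.254 = 0.176975.
0.176975 > 0.047: the indirect benefit exceeds the cost.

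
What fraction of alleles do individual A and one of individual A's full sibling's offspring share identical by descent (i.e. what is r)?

0.25

Each parent–offspring link contributes a factor of 1/2, and independent paths through distinct common ancestors add.
Full aunt/uncle↔niece/nephew: two paths of length 3 through the shared grandparent pair: r = 2·(1/2)^3 = 1/4.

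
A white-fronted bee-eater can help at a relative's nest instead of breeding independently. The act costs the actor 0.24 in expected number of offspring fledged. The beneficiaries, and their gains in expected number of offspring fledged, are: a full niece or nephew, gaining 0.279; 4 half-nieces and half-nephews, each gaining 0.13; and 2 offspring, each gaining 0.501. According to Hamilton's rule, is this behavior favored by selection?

Hamilton's rule: the trait is favored when the sum of r·B over every recipient exceeds the actor's cost C.
r to a full niece or nephew = 0.25 (full aunt/uncle↔niece/nephew: two paths of length 3 through the shared grandparent pair: r = 2·(1/2)^3 = 1/4).
r to a half-niece or half-nephew = 1/8 (half-aunt/uncle↔niece/nephew: one path of length 3: r = (1/2)^3 = 1/8).
r to an offspring = 1/2 (one parent–offspring link: r = (1/2)^1 = 1/2).
Summing one r·B term per recipient: 1·0.25·0.279 + 4·0.125·0.13 + 2·0.5·0.501 = 0.63575.
0.63575 > 0.24: the indirect benefit exceeds the cost.

Yes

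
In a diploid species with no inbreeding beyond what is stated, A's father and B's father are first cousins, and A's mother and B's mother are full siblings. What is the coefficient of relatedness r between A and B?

0.15625

Relatedness sums over independent paths through distinct common ancestors.
A and B are related in two ways: second cousins through their fathers (r = 1/32) and first cousins through their mothers (r = 1/8).
r = 1/32 + 1/8 = 0.15625.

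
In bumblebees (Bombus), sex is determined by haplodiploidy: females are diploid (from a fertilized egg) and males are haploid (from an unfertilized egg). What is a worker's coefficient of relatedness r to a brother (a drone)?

0.25

Her haploid brother carries none of their father's genes and a random half of their mother's genome; that half matches the maternal half of her own genome with probability 1/2: r = 1/2 · 1/2 = 1/4.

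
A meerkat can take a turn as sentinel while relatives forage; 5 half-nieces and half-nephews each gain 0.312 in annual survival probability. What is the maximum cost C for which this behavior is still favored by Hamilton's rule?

r to a half-niece or half-nephew = 0.125 (half-aunt/uncle↔niece/nephew: one path of length 3: r = (1/2)^3 = 1/8).
Hamilton's rule: n·r·B > C, so the trait is favored while C < n·r·B = 5·0.125·0.312 = 0.195.

0.195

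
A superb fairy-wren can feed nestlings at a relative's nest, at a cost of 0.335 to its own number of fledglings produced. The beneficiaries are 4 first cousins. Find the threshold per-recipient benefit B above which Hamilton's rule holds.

0.67

r to a first cousin = 0.125 (first cousins share one grandparent pair — two paths of length 4: r = 2·(1/2)^4 = 1/8).
Hamilton's rule with n recipients of equal r: n·r·B > C, so B > C/(n·r) = 0.335/(4·0.125) = 0.67.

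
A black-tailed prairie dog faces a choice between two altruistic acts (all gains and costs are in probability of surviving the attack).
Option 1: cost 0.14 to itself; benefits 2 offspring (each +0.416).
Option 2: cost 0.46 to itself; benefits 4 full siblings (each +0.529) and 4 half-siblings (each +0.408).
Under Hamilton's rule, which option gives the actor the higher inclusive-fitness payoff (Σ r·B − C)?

Option 1: r to an offspring = 0.5.
Option 1: Σ r·B − C = (2·0.5·0.416) − 0.14 = 0.276.
Option 2: r to a full sibling = 0.5.
Option 2: r to a half-sibling = 0.25.
Option 2: Σ r·B − C = (4·0.5·0.529 + 4·0.25·0.408) − 0.46 = 1.006.
Option 2 has the higher net inclusive-fitness payoff.

Option 2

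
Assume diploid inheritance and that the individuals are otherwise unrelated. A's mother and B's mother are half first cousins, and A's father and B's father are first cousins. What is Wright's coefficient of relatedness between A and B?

With two independent routes of shared ancestry, r is the sum of the two contributions.
A and B are related in two ways: half second cousins through their mothers (r = 1/64) and second cousins through their fathers (r = 1/32).
r = 1/64 + 1/32 = 0.046875.

0.046875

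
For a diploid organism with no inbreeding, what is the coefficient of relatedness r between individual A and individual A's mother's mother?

Each parent–offspring link contributes a factor of 1/2, and independent paths through distinct common ancestors add.
Two parent–offspring links: r = (1/2)^2 = 1/4.

0.25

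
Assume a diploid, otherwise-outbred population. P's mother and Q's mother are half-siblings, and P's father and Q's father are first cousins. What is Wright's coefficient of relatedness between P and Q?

With two independent routes of shared ancestry, r is the sum of the two contributions.
P and Q are related in two ways: half first cousins through their mothers (r = 1/16) and second cousins through their fathers (r = 1/32).
r = 1/16 + 1/32 = 3/32 = 0.09375.

0.09375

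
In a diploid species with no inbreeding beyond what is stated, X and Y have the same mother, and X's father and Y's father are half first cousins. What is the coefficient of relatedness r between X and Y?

With two independent routes of shared ancestry, r is the sum of the two contributions.
X and Y are related in two ways: half-sibs through their shared mother (r = 1/4) and half second cousins through their fathers (r = 1/64).
r = 1/4 + 1/64 = 17/64 = 0.265625.

0.265625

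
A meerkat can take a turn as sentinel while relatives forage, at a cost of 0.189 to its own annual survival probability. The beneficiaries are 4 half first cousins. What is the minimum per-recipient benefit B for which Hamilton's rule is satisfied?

0.756

r to a half first cousin = 0.0625 (half first cousins share one grandparent — one path of length 4: r = (1/2)^4 = 1/16).
Hamilton's rule with n recipients of equal r: n·r·B > C, so B > C/(n·r) = 0.189/(4·0.0625) = 0.756.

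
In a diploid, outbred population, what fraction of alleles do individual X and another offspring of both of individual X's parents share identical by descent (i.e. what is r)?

Each parent–offspring link contributes a factor of 1/2, and independent paths through distinct common ancestors add.
Full sibs share both parents — two paths of length 2: r = 2·(1/2)^2 = 1/2.

0.5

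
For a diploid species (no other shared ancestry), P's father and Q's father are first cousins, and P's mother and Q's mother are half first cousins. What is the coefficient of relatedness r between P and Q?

0.046875

Relatedness sums over independent paths through distinct common ancestors.
P and Q are related in two ways: second cousins through their fathers (r = 1/32) and half second cousins through their mothers (r = 1/64).
r = 1/32 + 1/64 = 3/64 = 0.046875.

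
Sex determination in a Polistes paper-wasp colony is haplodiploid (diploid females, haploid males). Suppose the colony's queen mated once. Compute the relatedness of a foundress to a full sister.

0.75

Haplodiploid full sisters inherit their father's entire haploid genome identically (contributing 1/2) and on average half of their mother's contribution (1/2 · 1/2 = 1/4); r = 1/2 + 1/4 = 3/4.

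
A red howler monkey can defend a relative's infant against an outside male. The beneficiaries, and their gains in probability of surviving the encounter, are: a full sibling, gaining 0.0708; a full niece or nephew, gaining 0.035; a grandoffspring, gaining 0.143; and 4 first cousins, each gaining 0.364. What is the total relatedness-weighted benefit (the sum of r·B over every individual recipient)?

0.2619

r to a full sibling = 1/2 (full sibs share both parents — two paths of length 2: r = 2·(1/2)^2 = 1/2).
r to a full niece or nephew = 1/4 (full aunt/uncle↔niece/nephew: two paths of length 3 through the shared grandparent pair: r = 2·(1/2)^3 = 1/4).
r to a grandoffspring = 1/4 (two parent–offspring links: r = (1/2)^2 = 1/4).
r to a first cousin = 1/8 (first cousins share one grandparent pair — two paths of length 4: r = 2·(1/2)^4 = 1/8).
Summing one r·B term per recipient: 1·0.5·0.0708 + 1·0.25·0.035 + 1·0.25·0.143 + 4·0.125·0.364 = 0.2619.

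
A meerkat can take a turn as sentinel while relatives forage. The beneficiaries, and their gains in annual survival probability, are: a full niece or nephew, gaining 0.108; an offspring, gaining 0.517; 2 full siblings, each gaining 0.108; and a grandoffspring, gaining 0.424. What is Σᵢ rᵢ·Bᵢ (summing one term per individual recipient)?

0.4995

r to a full niece or nephew = 0.25 (full aunt/uncle↔niece/nephew: two paths of length 3 through the shared grandparent pair: r = 2·(1/2)^3 = 1/4).
r to an offspring = 1/2 (one parent–offspring link: r = (1/2)^1 = 1/2).
r to a full sibling = 0.5 (full sibs share both parents — two paths of length 2: r = 2·(1/2)^2 = 1/2).
r to a grandoffspring = 0.25 (two parent–offspring links: r = (1/2)^2 = 1/4).
Summing one r·B term per recipient: 1·0.25·0.108 + 1·0.5·0.517 + 2·0.5·0.108 + 1·0.25·0.424 = 0.4995.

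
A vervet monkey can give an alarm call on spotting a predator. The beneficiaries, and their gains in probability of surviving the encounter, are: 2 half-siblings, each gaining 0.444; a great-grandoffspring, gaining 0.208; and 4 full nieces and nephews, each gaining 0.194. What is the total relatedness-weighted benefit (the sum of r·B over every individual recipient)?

0.442

r to a half-sibling = 1/4 (half-sibs share one parent — one path of length 2: r = (1/2)^2 = 1/4).
r to a great-grandoffspring = 1/8 (three parent–offspring links: r = (1/2)^3 = 1/8).
r to a full niece or nephew = 0.25 (full aunt/uncle↔niece/nephew: two paths of length 3 through the shared grandparent pair: r = 2·(1/2)^3 = 1/4).
Summing one r·B term per recipient: 2·0.25·0.444 + 1·0.125·0.208 + 4·0.25·0.194 = 0.442.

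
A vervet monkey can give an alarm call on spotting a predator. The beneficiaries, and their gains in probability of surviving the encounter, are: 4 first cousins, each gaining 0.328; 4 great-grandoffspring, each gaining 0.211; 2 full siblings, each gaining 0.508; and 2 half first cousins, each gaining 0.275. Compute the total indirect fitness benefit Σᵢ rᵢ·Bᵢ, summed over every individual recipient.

0.811875

r to a first cousin = 0.125 (first cousins share one grandparent pair — two paths of length 4: r = 2·(1/2)^4 = 1/8).
r to a great-grandoffspring = 1/8 (three parent–offspring links: r = (1/2)^3 = 1/8).
r to a full sibling = 0.5 (full sibs share both parents — two paths of length 2: r = 2·(1/2)^2 = 1/2).
r to a half first cousin = 1/16 (half first cousins share one grandparent — one path of length 4: r = (1/2)^4 = 1/16).
Summing one r·B term per recipient: 4·0.125·0.328 + 4·0.125·0.211 + 2·0.5·0.508 + 2·0.0625·0.275 = 0.811875.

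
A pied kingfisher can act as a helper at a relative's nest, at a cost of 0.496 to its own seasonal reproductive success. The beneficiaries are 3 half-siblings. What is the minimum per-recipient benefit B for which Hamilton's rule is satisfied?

r to a half-sibling = 0.25 (half-sibs share one parent — one path of length 2: r = (1/2)^2 = 1/4).
Hamilton's rule with n recipients of equal r: n·r·B > C, so B > C/(n·r) = 0.496/(3·0.25) = 0.6613.

0.6613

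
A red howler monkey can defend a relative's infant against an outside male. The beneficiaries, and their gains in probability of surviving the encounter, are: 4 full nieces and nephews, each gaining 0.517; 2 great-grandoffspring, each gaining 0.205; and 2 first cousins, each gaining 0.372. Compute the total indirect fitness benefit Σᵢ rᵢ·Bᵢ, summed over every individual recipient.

r to a full niece or nephew = 1/4 (full aunt/uncle↔niece/nephew: two paths of length 3 through the shared grandparent pair: r = 2·(1/2)^3 = 1/4).
r to a great-grandoffspring = 0.125 (three parent–offspring links: r = (1/2)^3 = 1/8).
r to a first cousin = 0.125 (first cousins share one grandparent pair — two paths of length 4: r = 2·(1/2)^4 = 1/8).
Summing one r·B term per recipient: 4·0.25·0.517 + 2·0.125·0.205 + 2·0.125·0.372 = 0.66125.

0.66125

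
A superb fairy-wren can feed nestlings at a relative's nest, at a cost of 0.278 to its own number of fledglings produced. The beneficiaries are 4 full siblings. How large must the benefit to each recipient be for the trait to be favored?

r to a full sibling = 1/2 (full sibs share both parents — two paths of length 2: r = 2·(1/2)^2 = 1/2).
Hamilton's rule with n recipients of equal r: n·r·B > C, so B > C/(n·r) = 0.278/(4·0.5) = 0.139.

0.139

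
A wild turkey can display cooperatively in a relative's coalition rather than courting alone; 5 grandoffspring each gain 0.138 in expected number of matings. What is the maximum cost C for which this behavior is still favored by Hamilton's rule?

0.1725

r to a grandoffspring = 1/4 (two parent–offspring links: r = (1/2)^2 = 1/4).
Hamilton's rule: n·r·B > C, so the trait is favored while C < n·r·B = 5·0.25·0.138 = 0.1725.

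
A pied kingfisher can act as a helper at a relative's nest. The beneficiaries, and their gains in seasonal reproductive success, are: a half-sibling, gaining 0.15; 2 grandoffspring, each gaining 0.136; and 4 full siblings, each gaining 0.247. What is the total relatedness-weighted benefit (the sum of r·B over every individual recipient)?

0.5995

r to a half-sibling = 0.25 (half-sibs share one parent — one path of length 2: r = (1/2)^2 = 1/4).
r to a grandoffspring = 1/4 (two parent–offspring links: r = (1/2)^2 = 1/4).
r to a full sibling = 1/2 (full sibs share both parents — two paths of length 2: r = 2·(1/2)^2 = 1/2).
Summing one r·B term per recipient: 1·0.25·0.15 + 2·0.25·0.136 + 4·0.5·0.247 = 0.5995.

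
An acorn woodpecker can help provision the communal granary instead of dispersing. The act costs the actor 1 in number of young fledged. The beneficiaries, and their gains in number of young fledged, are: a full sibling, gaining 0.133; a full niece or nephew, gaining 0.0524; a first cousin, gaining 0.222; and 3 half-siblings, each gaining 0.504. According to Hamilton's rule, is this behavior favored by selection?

Hamilton's rule: the trait is favored when the sum of r·B over every recipient exceeds the actor's cost C.
r to a full sibling = 1/2 (full sibs share both parents — two paths of length 2: r = 2·(1/2)^2 = 1/2).
r to a full niece or nephew = 1/4 (full aunt/uncle↔niece/nephew: two paths of length 3 through the shared grandparent pair: r = 2·(1/2)^3 = 1/4).
r to a first cousin = 0.125 (first cousins share one grandparent pair — two paths of length 4: r = 2·(1/2)^4 = 1/8).
r to a half-sibling = 0.25 (half-sibs share one parent — one path of length 2: r = (1/2)^2 = 1/4).
Summing one r·B term per recipient: 1·0.5·0.133 + 1·0.25·0.0524 + 1·0.125·0.222 + 3·0.25·0.504 = 0.48535.
0.48535 < 1: the indirect benefit is less than the cost.

No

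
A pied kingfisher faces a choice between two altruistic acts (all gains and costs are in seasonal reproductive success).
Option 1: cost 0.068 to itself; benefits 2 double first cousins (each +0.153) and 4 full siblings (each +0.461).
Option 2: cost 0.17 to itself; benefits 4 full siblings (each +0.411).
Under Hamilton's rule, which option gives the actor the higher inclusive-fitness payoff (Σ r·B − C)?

Option 1

Option 1: r to a double first cousin = 0.25.
Option 1: r to a full sibling = 0.5.
Option 1: Σ r·B − C = (2·0.25·0.153 + 4·0.5·0.461) − 0.068 = 0.9305.
Option 2: r to a full sibling = 0.5.
Option 2: Σ r·B − C = (4·0.5·0.411) − 0.17 = 0.652.
Option 1 has the higher net inclusive-fitness payoff.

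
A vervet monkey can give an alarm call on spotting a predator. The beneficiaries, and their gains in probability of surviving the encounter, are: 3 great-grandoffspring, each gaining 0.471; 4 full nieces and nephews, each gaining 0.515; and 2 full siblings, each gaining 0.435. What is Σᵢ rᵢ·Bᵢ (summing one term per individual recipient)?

1.126625

r to a great-grandoffspring = 0.125 (three parent–offspring links: r = (1/2)^3 = 1/8).
r to a full niece or nephew = 1/4 (full aunt/uncle↔niece/nephew: two paths of length 3 through the shared grandparent pair: r = 2·(1/2)^3 = 1/4).
r to a full sibling = 1/2 (full sibs share both parents — two paths of length 2: r = 2·(1/2)^2 = 1/2).
Summing one r·B term per recipient: 3·0.125·0.471 + 4·0.25·0.515 + 2·0.5·0.435 = 1.126625.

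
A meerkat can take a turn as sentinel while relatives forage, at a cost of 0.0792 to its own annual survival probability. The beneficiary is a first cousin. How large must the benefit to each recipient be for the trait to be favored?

0.6336

r to a first cousin = 1/8 (first cousins share one grandparent pair — two paths of length 4: r = 2·(1/2)^4 = 1/8).
Hamilton's rule with n recipients of equal r: n·r·B > C, so B > C/(n·r) = 0.0792/(1·0.125) = 0.6336.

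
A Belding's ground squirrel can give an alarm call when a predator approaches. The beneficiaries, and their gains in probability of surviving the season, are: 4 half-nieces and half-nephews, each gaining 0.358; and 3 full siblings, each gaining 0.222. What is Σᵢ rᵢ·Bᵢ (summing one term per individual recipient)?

0.512

r to a half-niece or half-nephew = 0.125 (half-aunt/uncle↔niece/nephew: one path of length 3: r = (1/2)^3 = 1/8).
r to a full sibling = 0.5 (full sibs share both parents — two paths of length 2: r = 2·(1/2)^2 = 1/2).
Summing one r·B term per recipient: 4·0.125·0.358 + 3·0.5·0.222 = 0.512.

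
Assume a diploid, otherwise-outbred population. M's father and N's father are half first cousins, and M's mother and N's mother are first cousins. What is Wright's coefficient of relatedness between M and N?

0.046875

Wright's path rule: contributions from independent ancestry routes add.
M and N are related in two ways: half second cousins through their fathers (r = 1/64) and second cousins through their mothers (r = 1/32).
r = 1/64 + 1/32 = 0.046875.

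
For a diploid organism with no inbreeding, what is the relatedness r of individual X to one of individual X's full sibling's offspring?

0.25

Each parent–offspring link contributes a factor of 1/2, and independent paths through distinct common ancestors add.
Full aunt/uncle↔niece/nephew: two paths of length 3 through the shared grandparent pair: r = 2·(1/2)^3 = 1/4.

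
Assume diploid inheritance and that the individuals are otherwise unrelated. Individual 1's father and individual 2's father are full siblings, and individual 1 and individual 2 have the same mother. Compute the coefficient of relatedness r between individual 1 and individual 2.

0.375

Independent pedigree routes through distinct common ancestors add.
Individual 1 and individual 2 are related in two ways: first cousins through their fathers (r = 1/8) and half-sibs through their shared mother (r = 1/4).
r = 1/8 + 1/4 = 0.375.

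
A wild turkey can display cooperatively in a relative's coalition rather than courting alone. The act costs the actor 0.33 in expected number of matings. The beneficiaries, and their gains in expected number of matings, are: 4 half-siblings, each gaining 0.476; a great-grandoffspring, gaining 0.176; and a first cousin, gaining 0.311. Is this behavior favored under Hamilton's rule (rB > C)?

Yes

Hamilton's rule: the trait is favored when the sum of r·B over every recipient exceeds the actor's cost C.
r to a half-sibling = 1/4 (half-sibs share one parent — one path of length 2: r = (1/2)^2 = 1/4).
r to a great-grandoffspring = 0.125 (three parent–offspring links: r = (1/2)^3 = 1/8).
r to a first cousin = 1/8 (first cousins share one grandparent pair — two paths of length 4: r = 2·(1/2)^4 = 1/8).
Summing one r·B term per recipient: 4·0.25·0.476 + 1·0.125·0.176 + 1·0.125·0.311 = 0.536875.
0.536875 > 0.33: the indirect benefit exceeds the cost.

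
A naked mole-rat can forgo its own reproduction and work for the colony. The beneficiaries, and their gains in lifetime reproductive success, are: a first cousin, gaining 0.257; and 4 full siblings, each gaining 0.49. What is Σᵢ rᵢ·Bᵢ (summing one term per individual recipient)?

r to a first cousin = 1/8 (first cousins share one grandparent pair — two paths of length 4: r = 2·(1/2)^4 = 1/8).
r to a full sibling = 1/2 (full sibs share both parents — two paths of length 2: r = 2·(1/2)^2 = 1/2).
Summing one r·B term per recipient: 1·0.125·0.257 + 4·0.5·0.49 = 1.012125.

1.012125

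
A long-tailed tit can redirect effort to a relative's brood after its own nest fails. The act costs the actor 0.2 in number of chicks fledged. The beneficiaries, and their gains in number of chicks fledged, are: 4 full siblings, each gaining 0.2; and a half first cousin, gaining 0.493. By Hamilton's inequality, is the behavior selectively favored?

Hamilton's rule: the trait is favored when the sum of r·B over every recipient exceeds the actor's cost C.
r to a full sibling = 1/2 (full sibs share both parents — two paths of length 2: r = 2·(1/2)^2 = 1/2).
r to a half first cousin = 1/16 (half first cousins share one grandparent — one path of length 4: r = (1/2)^4 = 1/16).
Summing one r·B term per recipient: 4·0.5·0.2 + 1·0.0625·0.493 = 0.4308125.
0.4308125 > 0.2: the indirect benefit exceeds the cost.

Yes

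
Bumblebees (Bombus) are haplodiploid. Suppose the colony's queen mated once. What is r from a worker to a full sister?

Haplodiploid full sisters inherit their father's entire haploid genome identically (contributing 1/2) and on average half of their mother's contribution (1/2 · 1/2 = 1/4); r = 1/2 + 1/4 = 3/4.

0.75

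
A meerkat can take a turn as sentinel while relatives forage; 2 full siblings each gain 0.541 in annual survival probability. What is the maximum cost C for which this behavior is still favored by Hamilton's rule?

r to a full sibling = 1/2 (full sibs share both parents — two paths of length 2: r = 2·(1/2)^2 = 1/2).
Hamilton's rule: n·r·B > C, so the trait is favored while C < n·r·B = 2·0.5·0.541 = 0.541.

0.541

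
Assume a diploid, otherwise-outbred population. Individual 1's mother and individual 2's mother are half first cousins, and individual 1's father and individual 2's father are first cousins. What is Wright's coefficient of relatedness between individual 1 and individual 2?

0.046875

Relatedness sums over independent paths through distinct common ancestors.
Individual 1 and individual 2 are related in two ways: half second cousins through their mothers (r = 1/64) and second cousins through their fathers (r = 1/32).
r = 1/64 + 1/32 = 0.046875.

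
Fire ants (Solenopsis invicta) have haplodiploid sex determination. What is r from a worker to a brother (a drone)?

0.25

Her haploid brother carries none of their father's genes and a random half of their mother's genome; that half matches the maternal half of her own genome with probability 1/2: r = 1/2 · 1/2 = 1/4.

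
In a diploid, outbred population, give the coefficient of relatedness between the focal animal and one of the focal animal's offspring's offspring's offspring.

0.125

Each parent–offspring link contributes a factor of 1/2, and independent paths through distinct common ancestors add.
Three parent–offspring links: r = (1/2)^3 = 1/8.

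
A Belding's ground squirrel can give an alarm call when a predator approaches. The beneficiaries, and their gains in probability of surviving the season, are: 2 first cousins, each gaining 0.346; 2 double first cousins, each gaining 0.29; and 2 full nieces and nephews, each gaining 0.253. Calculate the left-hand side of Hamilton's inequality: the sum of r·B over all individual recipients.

0.358

r to a first cousin = 1/8 (first cousins share one grandparent pair — two paths of length 4: r = 2·(1/2)^4 = 1/8).
r to a double first cousin = 1/4 (double first cousins share both grandparent pairs — four paths of length 4: r = 4·(1/2)^4 = 1/4).
r to a full niece or nephew = 1/4 (full aunt/uncle↔niece/nephew: two paths of length 3 through the shared grandparent pair: r = 2·(1/2)^3 = 1/4).
Summing one r·B term per recipient: 2·0.125·0.346 + 2·0.25·0.29 + 2·0.25·0.253 = 0.358.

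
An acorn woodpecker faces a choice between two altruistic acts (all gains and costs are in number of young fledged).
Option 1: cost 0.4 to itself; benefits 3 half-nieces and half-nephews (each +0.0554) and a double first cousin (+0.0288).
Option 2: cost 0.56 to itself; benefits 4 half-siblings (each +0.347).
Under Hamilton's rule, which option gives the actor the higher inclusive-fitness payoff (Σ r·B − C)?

Option 1: r to a half-niece or half-nephew = 0.125.
Option 1: r to a double first cousin = 0.25.
Option 1: Σ r·B − C = (3·0.125·0.0554 + 1·0.25·0.0288) − 0.4 = -0.372025.
Option 2: r to a half-sibling = 0.25.
Option 2: Σ r·B − C = (4·0.25·0.347) − 0.56 = -0.213.
Option 2 has the higher net inclusive-fitness payoff.

Option 2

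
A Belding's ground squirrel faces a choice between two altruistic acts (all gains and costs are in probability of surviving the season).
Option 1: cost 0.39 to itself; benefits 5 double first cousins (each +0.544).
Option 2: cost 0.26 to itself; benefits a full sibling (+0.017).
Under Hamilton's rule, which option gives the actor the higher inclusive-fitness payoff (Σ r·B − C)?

Option 1: r to a double first cousin = 0.25.
Option 1: Σ r·B − C = (5·0.25·0.544) − 0.39 = 0.29.
Option 2: r to a full sibling = 0.5.
Option 2: Σ r·B − C = (1·0.5·0.017) − 0.26 = -0.2515.
Option 1 has the higher net inclusive-fitness payoff.

Option 1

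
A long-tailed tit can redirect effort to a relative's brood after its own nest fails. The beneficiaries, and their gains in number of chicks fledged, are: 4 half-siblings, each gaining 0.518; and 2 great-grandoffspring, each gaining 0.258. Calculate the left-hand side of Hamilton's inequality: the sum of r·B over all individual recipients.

0.5825

r to a half-sibling = 0.25 (half-sibs share one parent — one path of length 2: r = (1/2)^2 = 1/4).
r to a great-grandoffspring = 1/8 (three parent–offspring links: r = (1/2)^3 = 1/8).
Summing one r·B term per recipient: 4·0.25·0.518 + 2·0.125·0.258 = 0.5825.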